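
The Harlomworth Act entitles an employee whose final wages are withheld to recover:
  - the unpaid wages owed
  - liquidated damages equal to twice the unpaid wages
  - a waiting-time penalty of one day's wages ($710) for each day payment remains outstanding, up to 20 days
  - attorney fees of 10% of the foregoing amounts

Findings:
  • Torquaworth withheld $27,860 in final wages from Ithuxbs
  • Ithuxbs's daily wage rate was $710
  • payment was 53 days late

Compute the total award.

$107,558

Doubled: 2 × $27,860 = $55,720
Penalty days: min(53, 20) = 20
Waiting-time penalty: 20 × $710 = $14,200
Subtotal: $27,860 + $55,720 + $14,200 = $97,780
Attorney fees: 10% of $97,780 = $9,778
Total award: $97,780 + $9,778 = $107,558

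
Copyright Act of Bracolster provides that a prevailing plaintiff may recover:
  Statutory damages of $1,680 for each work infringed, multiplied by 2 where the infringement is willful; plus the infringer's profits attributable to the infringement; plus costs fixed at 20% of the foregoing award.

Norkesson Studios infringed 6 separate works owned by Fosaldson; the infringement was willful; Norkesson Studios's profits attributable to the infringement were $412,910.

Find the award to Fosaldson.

Award: $519,684

Statutory damages: 6 × $1,680 = $10,080
Doubled: 2 × $10,080 = $20,160
Combined award: $20,160 + $412,910 = $433,070
Costs: 20% of $433,070 = $86,614
Award plus costs: $433,070 + $86,614 = $519,684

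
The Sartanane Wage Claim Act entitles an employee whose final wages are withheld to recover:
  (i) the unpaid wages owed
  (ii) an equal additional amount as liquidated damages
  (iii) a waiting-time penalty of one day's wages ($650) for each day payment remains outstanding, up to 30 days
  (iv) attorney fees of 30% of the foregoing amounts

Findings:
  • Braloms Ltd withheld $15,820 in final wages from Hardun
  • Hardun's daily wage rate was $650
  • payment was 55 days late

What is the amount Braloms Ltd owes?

Liquidated damages (equal amount): $15,820
Penalty days: min(55, 30) = 30
Waiting-time penalty: 30 × $650 = $19,500
Subtotal: $15,820 + $15,820 + $19,500 = $51,140
Attorney fees: 30% of $51,140 = $15,342
Total award: $51,140 + $15,342 = $66,482

$66,482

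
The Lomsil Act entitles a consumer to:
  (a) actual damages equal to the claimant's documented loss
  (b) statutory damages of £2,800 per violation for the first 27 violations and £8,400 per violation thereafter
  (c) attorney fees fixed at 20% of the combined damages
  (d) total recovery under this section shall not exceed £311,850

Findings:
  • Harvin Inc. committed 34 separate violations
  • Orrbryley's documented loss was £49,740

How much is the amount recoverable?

First 27 violations: 27 × £2,800 = £75,600
Remaining violations: (34 − 27) × £8,400 = £58,800
Statutory damages: £75,600 + £58,800 = £134,400
Combined damages: £49,740 + £134,400 = £184,140
Attorney fees: 20% of £184,140 = £36,828
Total before cap: £184,140 + £36,828 = £220,968
Cap at £311,850: £220,968 is within the cap, no reduction.

Total recovery: £220,968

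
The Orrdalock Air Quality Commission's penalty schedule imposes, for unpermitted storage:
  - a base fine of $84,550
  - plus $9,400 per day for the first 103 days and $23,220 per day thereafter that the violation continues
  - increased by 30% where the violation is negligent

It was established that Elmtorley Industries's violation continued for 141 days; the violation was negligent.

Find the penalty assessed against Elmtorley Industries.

First 103 days: 103 × $9,400 = $968,200
Remaining days: (141 − 103) × $23,220 = $882,360
Per-day component: $968,200 + $882,360 = $1,850,560
Base plus per-day: $84,550 + $1,850,560 = $1,935,110
Enhancement: 30% of $1,935,110 = $580,533
Enhanced fine: $1,935,110 + $580,533 = $2,515,643

$2,515,643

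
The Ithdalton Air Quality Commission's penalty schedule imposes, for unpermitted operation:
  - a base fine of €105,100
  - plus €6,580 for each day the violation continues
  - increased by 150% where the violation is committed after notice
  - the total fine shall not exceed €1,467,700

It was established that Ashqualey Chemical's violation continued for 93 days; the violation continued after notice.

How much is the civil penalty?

Per-day component: 93 × €6,580 = €611,940
Base plus per-day: €105,100 + €611,940 = €717,040
Enhancement: 150% of €717,040 = €1,075,560
Enhanced fine: €717,040 + €1,075,560 = €1,792,600
Cap at €1,467,700: €1,792,600 exceeds the cap → €1,467,700

Civil penalty: €1,467,700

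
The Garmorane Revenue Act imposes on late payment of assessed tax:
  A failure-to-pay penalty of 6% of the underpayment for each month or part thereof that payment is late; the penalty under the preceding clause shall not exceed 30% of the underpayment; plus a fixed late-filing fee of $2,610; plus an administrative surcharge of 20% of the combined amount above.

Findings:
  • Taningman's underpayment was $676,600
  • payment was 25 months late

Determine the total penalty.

$246,708

Accrued rate: 6% × 25 = 150%, capped at 30% → 30%
Failure-to-pay penalty: 30% of $676,600 = $202,980
Penalty before surcharge: $202,980 + $2,610 = $205,590
Administrative surcharge: 20% of $205,590 = $41,118
Total penalty: $205,590 + $41,118 = $246,708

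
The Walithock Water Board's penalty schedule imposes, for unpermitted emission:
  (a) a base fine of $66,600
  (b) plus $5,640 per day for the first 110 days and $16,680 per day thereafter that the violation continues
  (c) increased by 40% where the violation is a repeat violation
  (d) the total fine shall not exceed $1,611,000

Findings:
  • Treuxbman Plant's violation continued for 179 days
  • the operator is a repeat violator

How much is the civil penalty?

$1,611,000

First 110 days: 110 × $5,640 = $620,400
Remaining days: (179 − 110) × $16,680 = $1,150,920
Per-day component: $620,400 + $1,150,920 = $1,771,320
Base plus per-day: $66,600 + $1,771,320 = $1,837,920
Enhancement: 40% of $1,837,920 = $735,168
Enhanced fine: $1,837,920 + $735,168 = $2,573,088
Cap at $1,611,000: $2,573,088 exceeds the cap → $1,611,000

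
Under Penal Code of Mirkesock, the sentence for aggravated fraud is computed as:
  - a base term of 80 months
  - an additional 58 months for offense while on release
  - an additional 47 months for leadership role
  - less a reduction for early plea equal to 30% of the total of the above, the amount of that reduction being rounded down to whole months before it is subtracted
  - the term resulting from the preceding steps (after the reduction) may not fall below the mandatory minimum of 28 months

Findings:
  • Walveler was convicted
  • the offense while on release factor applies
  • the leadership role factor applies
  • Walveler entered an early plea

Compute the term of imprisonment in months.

Offense while on release enhancement: +58 months
Leadership role enhancement: +47 months
Adjusted term: 80 months + 58 months + 47 months = 185 months
Early plea reduction: 30% of 185 months = 55 months (rounded down)
After reduction: 185 − 55 = 130 months
Minimum 28 months: 130 months meets the minimum, no increase.

130 months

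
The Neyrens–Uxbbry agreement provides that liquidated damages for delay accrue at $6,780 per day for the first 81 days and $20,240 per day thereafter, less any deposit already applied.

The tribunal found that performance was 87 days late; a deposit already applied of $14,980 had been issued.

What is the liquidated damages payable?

First 81 days: 81 × $6,780 = $549,180
Remaining days: (87 − 81) × $20,240 = $121,440
Accrued per-day damages: $549,180 + $121,440 = $670,620
Less deposit already applied: $670,620 − $14,980 = $655,640

Liquidated damages: $655,640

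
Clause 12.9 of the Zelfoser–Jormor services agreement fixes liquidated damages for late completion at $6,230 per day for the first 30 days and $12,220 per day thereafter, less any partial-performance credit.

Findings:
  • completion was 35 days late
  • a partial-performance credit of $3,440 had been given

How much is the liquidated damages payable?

$244,560

First 30 days: 30 × $6,230 = $186,900
Remaining days: (35 − 30) × $12,220 = $61,100
Accrued per-day damages: $186,900 + $61,100 = $248,000
Less partial-performance credit: $248,000 − $3,440 = $244,560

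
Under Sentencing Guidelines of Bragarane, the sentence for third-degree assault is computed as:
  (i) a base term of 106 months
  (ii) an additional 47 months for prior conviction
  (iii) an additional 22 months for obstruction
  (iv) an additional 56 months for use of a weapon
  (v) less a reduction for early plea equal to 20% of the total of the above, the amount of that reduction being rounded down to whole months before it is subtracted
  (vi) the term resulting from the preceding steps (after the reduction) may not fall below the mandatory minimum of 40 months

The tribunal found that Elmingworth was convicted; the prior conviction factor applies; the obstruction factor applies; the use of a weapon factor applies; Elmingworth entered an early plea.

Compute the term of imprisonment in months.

Prior conviction enhancement: +47 months
Obstruction enhancement: +22 months
Use of a weapon enhancement: +56 months
Adjusted term: 106 months + 47 months + 22 months + 56 months = 231 months
Early plea reduction: 20% of 231 months = 46 months (rounded down)
After reduction: 231 − 46 = 185 months
Minimum 40 months: 185 months meets the minimum, no increase.

185 months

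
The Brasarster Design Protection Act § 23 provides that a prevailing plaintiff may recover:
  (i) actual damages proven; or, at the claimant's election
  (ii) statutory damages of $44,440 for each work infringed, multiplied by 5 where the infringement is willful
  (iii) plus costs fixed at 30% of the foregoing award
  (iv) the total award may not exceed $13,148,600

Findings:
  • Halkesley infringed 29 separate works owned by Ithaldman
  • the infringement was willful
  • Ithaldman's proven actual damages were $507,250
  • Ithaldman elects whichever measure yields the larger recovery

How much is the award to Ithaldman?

Statutory damages: 29 × $44,440 = $1,288,760
Multiplied by 5: 5 × $1,288,760 = $6,443,800
Greater of actual damages ($507,250) or enhanced statutory damages ($6,443,800): $6,443,800
Costs: 30% of $6,443,800 = $1,933,140
Award plus costs: $6,443,800 + $1,933,140 = $8,376,940
Cap at $13,148,600: $8,376,940 is within the cap, no reduction.

$8,376,940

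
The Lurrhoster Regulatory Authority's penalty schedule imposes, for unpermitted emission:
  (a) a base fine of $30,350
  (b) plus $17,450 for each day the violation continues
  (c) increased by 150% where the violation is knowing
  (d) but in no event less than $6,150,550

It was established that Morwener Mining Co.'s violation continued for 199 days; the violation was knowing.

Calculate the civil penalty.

Per-day component: 199 × $17,450 = $3,472,550
Base plus per-day: $30,350 + $3,472,550 = $3,502,900
Enhancement: 150% of $3,502,900 = $5,254,350
Enhanced fine: $3,502,900 + $5,254,350 = $8,757,250
Minimum $6,150,550: $8,757,250 meets the minimum, no increase.

$8,757,250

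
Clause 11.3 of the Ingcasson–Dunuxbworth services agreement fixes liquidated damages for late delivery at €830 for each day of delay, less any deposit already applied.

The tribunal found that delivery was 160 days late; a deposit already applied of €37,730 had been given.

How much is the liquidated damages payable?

€95,070

Per-day damages: 160 × €830 = €132,800
Less deposit already applied: €132,800 − €37,730 = €95,070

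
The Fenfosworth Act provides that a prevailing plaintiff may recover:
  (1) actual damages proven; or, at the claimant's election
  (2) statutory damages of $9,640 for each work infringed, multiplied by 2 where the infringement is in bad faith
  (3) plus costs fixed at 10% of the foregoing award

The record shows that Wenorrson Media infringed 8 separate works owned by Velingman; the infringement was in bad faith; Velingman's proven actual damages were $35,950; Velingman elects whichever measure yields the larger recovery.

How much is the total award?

Statutory damages: 8 × $9,640 = $77,120
Doubled: 2 × $77,120 = $154,240
Greater of actual damages ($35,950) or enhanced statutory damages ($154,240): $154,240
Costs: 10% of $154,240 = $15,424
Award plus costs: $154,240 + $15,424 = $169,664

$169,664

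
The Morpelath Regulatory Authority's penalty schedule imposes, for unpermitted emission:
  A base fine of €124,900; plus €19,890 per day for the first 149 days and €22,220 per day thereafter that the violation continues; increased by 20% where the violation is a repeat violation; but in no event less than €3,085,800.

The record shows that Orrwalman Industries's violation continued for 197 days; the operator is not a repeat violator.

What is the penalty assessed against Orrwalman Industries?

First 149 days: 149 × €19,890 = €2,963,610
Remaining days: (197 − 149) × €22,220 = €1,066,560
Per-day component: €2,963,610 + €1,066,560 = €4,030,170
Base plus per-day: €124,900 + €4,030,170 = €4,155,070
The operator is not a repeat violator: no 20% increase.
Minimum €3,085,800: €4,155,070 meets the minimum, no increase.

€4,155,070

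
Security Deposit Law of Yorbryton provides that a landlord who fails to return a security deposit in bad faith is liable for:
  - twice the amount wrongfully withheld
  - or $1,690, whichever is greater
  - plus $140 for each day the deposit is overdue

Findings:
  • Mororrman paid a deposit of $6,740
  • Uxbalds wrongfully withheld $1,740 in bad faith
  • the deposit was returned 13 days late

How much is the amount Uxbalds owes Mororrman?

Doubled: 2 × $1,740 = $3,480
Minimum $1,690: $3,480 meets the minimum, no increase.
Late-return penalty: 13 × $140 = $1,820
Damages plus late penalty: $3,480 + $1,820 = $5,300

$5,300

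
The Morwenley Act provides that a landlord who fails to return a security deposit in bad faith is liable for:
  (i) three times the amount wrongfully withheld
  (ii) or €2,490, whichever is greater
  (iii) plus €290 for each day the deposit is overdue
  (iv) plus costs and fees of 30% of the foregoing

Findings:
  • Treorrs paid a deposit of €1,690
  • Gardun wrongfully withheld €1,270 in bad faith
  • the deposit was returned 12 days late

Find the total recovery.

€9,477

Trebled: 3 × €1,270 = €3,810
Minimum €2,490: €3,810 meets the minimum, no increase.
Late-return penalty: 12 × €290 = €3,480
Damages plus late penalty: €3,810 + €3,480 = €7,290
Costs and fees: 30% of €7,290 = €2,187
Total recovery: €7,290 + €2,187 = €9,477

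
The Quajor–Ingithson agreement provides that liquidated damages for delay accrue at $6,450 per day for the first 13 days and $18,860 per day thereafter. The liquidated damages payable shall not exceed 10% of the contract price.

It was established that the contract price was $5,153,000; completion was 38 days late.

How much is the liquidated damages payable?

Liquidated damages: $515,300

First 13 days: 13 × $6,450 = $83,850
Remaining days: (38 − 13) × $18,860 = $471,500
Accrued per-day damages: $83,850 + $471,500 = $555,350
Cap: 10% of $5,153,000 = $515,300
Cap at $515,300: $555,350 exceeds the cap → $515,300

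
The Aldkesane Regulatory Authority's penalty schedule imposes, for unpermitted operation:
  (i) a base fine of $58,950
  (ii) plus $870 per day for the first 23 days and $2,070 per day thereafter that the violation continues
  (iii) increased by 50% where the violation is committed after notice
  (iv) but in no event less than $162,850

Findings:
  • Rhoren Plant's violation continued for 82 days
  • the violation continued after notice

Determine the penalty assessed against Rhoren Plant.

$301,635

First 23 days: 23 × $870 = $20,010
Remaining days: (82 − 23) × $2,070 = $122,130
Per-day component: $20,010 + $122,130 = $142,140
Base plus per-day: $58,950 + $142,140 = $201,090
Enhancement: 50% of $201,090 = $100,545
Enhanced fine: $201,090 + $100,545 = $301,635
Minimum $162,850: $301,635 meets the minimum, no increase.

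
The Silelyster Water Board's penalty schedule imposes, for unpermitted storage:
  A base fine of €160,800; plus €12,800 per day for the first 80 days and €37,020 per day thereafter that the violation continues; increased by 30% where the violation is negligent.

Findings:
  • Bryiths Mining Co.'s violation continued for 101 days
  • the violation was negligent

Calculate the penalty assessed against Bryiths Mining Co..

€2,550,886

First 80 days: 80 × €12,800 = €1,024,000
Remaining days: (101 − 80) × €37,020 = €777,420
Per-day component: €1,024,000 + €777,420 = €1,801,420
Base plus per-day: €160,800 + €1,801,420 = €1,962,220
Enhancement: 30% of €1,962,220 = €588,666
Enhanced fine: €1,962,220 + €588,666 = €2,550,886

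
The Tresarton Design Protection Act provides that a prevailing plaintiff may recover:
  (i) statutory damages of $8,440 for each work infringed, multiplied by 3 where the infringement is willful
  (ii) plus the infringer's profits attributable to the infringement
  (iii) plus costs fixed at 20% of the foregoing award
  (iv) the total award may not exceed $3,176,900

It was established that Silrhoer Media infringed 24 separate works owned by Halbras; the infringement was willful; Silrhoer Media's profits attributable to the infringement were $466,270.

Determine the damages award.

$1,288,740

Statutory damages: 24 × $8,440 = $202,560
Trebled: 3 × $202,560 = $607,680
Combined award: $607,680 + $466,270 = $1,073,950
Costs: 20% of $1,073,950 = $214,790
Award plus costs: $1,073,950 + $214,790 = $1,288,740
Cap at $3,176,900: $1,288,740 is within the cap, no reduction.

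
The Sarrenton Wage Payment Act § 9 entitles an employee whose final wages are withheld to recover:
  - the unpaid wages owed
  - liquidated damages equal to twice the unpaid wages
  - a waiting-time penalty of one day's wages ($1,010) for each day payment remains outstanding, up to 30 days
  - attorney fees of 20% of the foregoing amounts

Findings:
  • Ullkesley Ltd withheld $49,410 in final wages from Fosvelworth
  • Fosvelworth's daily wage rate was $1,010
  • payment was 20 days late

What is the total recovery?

Doubled: 2 × $49,410 = $98,820
Penalty days: min(20, 30) = 20
Waiting-time penalty: 20 × $1,010 = $20,200
Subtotal: $49,410 + $98,820 + $20,200 = $168,430
Attorney fees: 20% of $168,430 = $33,686
Total award: $168,430 + $33,686 = $202,116

$202,116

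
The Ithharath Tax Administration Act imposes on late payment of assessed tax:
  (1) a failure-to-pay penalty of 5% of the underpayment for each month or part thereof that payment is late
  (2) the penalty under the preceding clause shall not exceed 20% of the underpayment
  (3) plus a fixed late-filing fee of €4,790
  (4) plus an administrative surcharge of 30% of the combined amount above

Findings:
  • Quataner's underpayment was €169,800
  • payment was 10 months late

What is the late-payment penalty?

Accrued rate: 5% × 10 = 50%, capped at 20% → 20%
Failure-to-pay penalty: 20% of €169,800 = €33,960
Penalty before surcharge: €33,960 + €4,790 = €38,750
Administrative surcharge: 30% of €38,750 = €11,625
Total penalty: €38,750 + €11,625 = €50,375

€50,375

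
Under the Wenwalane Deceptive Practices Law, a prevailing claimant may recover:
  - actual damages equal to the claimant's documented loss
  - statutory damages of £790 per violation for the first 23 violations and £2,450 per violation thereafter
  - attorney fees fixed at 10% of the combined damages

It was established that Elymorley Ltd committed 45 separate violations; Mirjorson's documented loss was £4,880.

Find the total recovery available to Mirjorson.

£84,645

First 23 violations: 23 × £790 = £18,170
Remaining violations: (45 − 23) × £2,450 = £53,900
Statutory damages: £18,170 + £53,900 = £72,070
Combined damages: £4,880 + £72,070 = £76,950
Attorney fees: 10% of £76,950 = £7,695
Total recovery: £76,950 + £7,695 = £84,645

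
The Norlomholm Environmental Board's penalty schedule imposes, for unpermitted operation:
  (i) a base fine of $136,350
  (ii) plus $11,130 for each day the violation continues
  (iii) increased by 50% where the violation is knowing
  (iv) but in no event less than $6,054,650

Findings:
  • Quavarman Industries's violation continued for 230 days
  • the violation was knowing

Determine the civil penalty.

$6,054,650

Per-day component: 230 × $11,130 = $2,559,900
Base plus per-day: $136,350 + $2,559,900 = $2,696,250
Enhancement: 50% of $2,696,250 = $1,348,125
Enhanced fine: $2,696,250 + $1,348,125 = $4,044,375
Minimum $6,054,650: $4,044,375 is below the minimum → $6,054,650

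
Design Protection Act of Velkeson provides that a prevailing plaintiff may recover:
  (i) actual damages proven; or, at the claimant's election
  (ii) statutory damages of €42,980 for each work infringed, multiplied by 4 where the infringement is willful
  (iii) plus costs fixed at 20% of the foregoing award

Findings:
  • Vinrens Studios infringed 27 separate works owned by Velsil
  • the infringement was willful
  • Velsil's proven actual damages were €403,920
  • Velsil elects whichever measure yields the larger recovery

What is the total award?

Statutory damages: 27 × €42,980 = €1,160,460
Multiplied by 4: 4 × €1,160,460 = €4,641,840
Greater of actual damages (€403,920) or enhanced statutory damages (€4,641,840): €4,641,840
Costs: 20% of €4,641,840 = €928,368
Award plus costs: €4,641,840 + €928,368 = €5,570,208

€5,570,208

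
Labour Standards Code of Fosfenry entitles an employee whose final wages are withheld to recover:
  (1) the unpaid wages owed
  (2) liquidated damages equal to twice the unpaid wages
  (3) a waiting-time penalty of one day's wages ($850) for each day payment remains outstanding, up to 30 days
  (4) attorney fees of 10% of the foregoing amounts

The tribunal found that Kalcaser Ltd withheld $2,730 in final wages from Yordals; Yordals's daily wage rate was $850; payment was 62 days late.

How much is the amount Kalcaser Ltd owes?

Total award: $37,059

Doubled: 2 × $2,730 = $5,460
Penalty days: min(62, 30) = 30
Waiting-time penalty: 30 × $850 = $25,500
Subtotal: $2,730 + $5,460 + $25,500 = $33,690
Attorney fees: 10% of $33,690 = $3,369
Total award: $33,690 + $3,369 = $37,059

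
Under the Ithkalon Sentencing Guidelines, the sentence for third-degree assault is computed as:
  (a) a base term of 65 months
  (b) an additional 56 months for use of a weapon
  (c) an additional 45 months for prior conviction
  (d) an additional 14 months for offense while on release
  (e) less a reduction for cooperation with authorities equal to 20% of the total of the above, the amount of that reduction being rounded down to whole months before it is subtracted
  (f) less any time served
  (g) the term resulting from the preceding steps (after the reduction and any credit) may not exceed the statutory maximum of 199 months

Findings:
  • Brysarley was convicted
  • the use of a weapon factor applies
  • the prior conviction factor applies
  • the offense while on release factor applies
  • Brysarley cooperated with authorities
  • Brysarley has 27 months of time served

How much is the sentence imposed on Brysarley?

117 months

Use of a weapon enhancement: +56 months
Prior conviction enhancement: +45 months
Offense while on release enhancement: +14 months
Adjusted term: 65 months + 56 months + 45 months + 14 months = 180 months
Cooperation with authorities reduction: 20% of 180 months = 36 months (rounded down)
After reduction: 180 − 36 = 144 months
Less time served: 144 months − 27 months = 117 months
Cap at 199 months: 117 months is within the cap, no reduction.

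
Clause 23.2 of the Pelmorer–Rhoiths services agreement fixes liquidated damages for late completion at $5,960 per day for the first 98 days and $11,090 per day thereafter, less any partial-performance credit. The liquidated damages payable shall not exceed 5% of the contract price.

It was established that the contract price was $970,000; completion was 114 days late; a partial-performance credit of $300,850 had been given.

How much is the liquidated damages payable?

First 98 days: 98 × $5,960 = $584,080
Remaining days: (114 − 98) × $11,090 = $177,440
Accrued per-day damages: $584,080 + $177,440 = $761,520
Less partial-performance credit: $761,520 − $300,850 = $460,670
Cap: 5% of $970,000 = $48,500
Cap at $48,500: $460,670 exceeds the cap → $48,500

$48,500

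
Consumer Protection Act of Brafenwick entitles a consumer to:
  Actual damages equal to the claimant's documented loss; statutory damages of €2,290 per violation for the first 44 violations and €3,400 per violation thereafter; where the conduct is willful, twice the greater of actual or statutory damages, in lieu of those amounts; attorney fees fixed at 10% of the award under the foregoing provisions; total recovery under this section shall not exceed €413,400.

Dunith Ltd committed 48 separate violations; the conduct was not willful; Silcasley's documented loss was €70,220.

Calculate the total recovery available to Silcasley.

First 44 violations: 44 × €2,290 = €100,760
Remaining violations: (48 − 44) × €3,400 = €13,600
Statutory damages: €100,760 + €13,600 = €114,360
Conduct not willful: the in-lieu enhancement does not apply.
Actual plus statutory damages: €70,220 + €114,360 = €184,580
Attorney fees: 10% of €184,580 = €18,458
Total before cap: €184,580 + €18,458 = €203,038
Cap at €413,400: €203,038 is within the cap, no reduction.

€203,038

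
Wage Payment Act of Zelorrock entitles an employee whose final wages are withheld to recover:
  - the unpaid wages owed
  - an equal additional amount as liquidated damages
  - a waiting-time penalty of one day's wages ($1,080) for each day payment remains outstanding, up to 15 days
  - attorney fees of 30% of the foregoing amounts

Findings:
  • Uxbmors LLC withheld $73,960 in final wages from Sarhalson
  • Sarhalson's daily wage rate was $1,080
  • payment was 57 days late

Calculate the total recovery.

Liquidated damages (equal amount): $73,960
Penalty days: min(57, 15) = 15
Waiting-time penalty: 15 × $1,080 = $16,200
Subtotal: $73,960 + $73,960 + $16,200 = $164,120
Attorney fees: 30% of $164,120 = $49,236
Total award: $164,120 + $49,236 = $213,356

$213,356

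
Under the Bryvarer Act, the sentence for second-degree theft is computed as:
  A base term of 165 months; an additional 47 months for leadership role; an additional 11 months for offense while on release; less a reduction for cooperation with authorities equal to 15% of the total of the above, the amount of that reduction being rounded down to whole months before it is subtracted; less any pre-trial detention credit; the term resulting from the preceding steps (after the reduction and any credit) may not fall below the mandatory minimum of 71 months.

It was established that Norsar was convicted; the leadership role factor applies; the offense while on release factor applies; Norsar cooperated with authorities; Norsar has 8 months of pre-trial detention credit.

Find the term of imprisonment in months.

182 months

Leadership role enhancement: +47 months
Offense while on release enhancement: +11 months
Adjusted term: 165 months + 47 months + 11 months = 223 months
Cooperation with authorities reduction: 15% of 223 months = 33 months (rounded down)
After reduction: 223 − 33 = 190 months
Less pre-trial detention credit: 190 months − 8 months = 182 months
Minimum 71 months: 182 months meets the minimum, no increase.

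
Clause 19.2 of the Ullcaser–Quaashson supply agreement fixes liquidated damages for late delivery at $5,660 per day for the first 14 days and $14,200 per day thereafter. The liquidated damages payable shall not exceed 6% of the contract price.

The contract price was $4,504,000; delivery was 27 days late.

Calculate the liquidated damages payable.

First 14 days: 14 × $5,660 = $79,240
Remaining days: (27 − 14) × $14,200 = $184,600
Accrued per-day damages: $79,240 + $184,600 = $263,840
Cap: 6% of $4,504,000 = $270,240
Cap at $270,240: $263,840 is within the cap, no reduction.

$263,840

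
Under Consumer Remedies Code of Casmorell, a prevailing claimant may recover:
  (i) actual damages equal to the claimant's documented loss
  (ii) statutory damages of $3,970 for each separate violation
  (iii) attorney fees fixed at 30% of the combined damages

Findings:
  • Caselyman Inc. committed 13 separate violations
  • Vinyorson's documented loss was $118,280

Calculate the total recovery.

Statutory damages: 13 × $3,970 = $51,610
Combined damages: $118,280 + $51,610 = $169,890
Attorney fees: 30% of $169,890 = $50,967
Total recovery: $169,890 + $50,967 = $220,857

$220,857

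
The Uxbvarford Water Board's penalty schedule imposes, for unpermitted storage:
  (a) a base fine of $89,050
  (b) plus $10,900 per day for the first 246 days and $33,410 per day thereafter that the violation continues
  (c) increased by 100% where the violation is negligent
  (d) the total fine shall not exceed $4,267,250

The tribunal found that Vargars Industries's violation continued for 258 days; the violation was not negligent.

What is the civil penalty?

$3,171,370

First 246 days: 246 × $10,900 = $2,681,400
Remaining days: (258 − 246) × $33,410 = $400,920
Per-day component: $2,681,400 + $400,920 = $3,082,320
Base plus per-day: $89,050 + $3,082,320 = $3,171,370
The violation was not negligent: no 100% increase.
Cap at $4,267,250: $3,171,370 is within the cap, no reduction.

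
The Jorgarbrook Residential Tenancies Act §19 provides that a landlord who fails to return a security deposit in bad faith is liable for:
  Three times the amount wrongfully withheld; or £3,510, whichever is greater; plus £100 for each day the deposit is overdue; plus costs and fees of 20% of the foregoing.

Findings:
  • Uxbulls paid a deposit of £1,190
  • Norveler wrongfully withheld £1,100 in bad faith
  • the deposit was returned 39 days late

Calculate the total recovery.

£8,892

Trebled: 3 × £1,100 = £3,300
Minimum £3,510: £3,300 is below the minimum → £3,510
Late-return penalty: 39 × £100 = £3,900
Damages plus late penalty: £3,510 + £3,900 = £7,410
Costs and fees: 20% of £7,410 = £1,482
Total recovery: £7,410 + £1,482 = £8,892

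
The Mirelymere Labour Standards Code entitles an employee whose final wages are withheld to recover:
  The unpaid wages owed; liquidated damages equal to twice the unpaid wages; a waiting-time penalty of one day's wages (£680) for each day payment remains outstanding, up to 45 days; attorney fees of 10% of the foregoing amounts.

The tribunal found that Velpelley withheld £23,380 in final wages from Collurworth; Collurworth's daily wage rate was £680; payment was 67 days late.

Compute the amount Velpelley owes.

£110,814

Doubled: 2 × £23,380 = £46,760
Penalty days: min(67, 45) = 45
Waiting-time penalty: 45 × £680 = £30,600
Subtotal: £23,380 + £46,760 + £30,600 = £100,740
Attorney fees: 10% of £100,740 = £10,074
Total award: £100,740 + £10,074 = £110,814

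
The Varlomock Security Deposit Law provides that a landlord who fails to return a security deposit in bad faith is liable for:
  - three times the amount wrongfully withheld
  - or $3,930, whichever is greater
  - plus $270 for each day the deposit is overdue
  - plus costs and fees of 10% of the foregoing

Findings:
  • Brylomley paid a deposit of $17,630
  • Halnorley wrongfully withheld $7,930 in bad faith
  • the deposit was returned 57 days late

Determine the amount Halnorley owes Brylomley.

Trebled: 3 × $7,930 = $23,790
Minimum $3,930: $23,790 meets the minimum, no increase.
Late-return penalty: 57 × $270 = $15,390
Damages plus late penalty: $23,790 + $15,390 = $39,180
Costs and fees: 10% of $39,180 = $3,918
Total recovery: $39,180 + $3,918 = $43,098

$43,098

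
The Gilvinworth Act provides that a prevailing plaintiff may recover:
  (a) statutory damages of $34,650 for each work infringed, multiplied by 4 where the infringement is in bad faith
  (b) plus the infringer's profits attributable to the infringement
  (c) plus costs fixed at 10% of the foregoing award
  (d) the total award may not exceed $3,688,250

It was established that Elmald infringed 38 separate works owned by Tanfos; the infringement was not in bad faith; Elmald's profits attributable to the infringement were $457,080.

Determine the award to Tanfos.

Statutory damages: 38 × $34,650 = $1,316,700
Infringement not in bad faith: no ×4 enhancement.
Combined award: $1,316,700 + $457,080 = $1,773,780
Costs: 10% of $1,773,780 = $177,378
Award plus costs: $1,773,780 + $177,378 = $1,951,158
Cap at $3,688,250: $1,951,158 is within the cap, no reduction.

Award: $1,951,158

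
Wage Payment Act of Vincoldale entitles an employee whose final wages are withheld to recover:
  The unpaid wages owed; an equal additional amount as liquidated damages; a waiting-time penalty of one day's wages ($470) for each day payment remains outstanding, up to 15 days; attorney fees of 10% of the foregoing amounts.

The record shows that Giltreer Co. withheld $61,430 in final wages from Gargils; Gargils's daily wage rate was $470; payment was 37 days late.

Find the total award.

$142,901

Liquidated damages (equal amount): $61,430
Penalty days: min(37, 15) = 15
Waiting-time penalty: 15 × $470 = $7,050
Subtotal: $61,430 + $61,430 + $7,050 = $129,910
Attorney fees: 10% of $129,910 = $12,991
Total award: $129,910 + $12,991 = $142,901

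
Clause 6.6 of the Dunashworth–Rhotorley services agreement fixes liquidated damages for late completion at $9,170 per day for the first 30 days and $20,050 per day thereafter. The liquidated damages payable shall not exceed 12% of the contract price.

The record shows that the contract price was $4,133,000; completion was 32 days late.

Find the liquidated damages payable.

First 30 days: 30 × $9,170 = $275,100
Remaining days: (32 − 30) × $20,050 = $40,100
Accrued per-day damages: $275,100 + $40,100 = $315,200
Cap: 12% of $4,133,000 = $495,960
Cap at $495,960: $315,200 is within the cap, no reduction.

$315,200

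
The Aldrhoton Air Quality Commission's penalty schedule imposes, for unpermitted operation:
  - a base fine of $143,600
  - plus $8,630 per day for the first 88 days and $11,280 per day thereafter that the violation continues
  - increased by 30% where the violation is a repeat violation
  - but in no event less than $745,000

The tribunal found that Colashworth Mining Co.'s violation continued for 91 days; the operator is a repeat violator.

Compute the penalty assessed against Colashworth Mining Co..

First 88 days: 88 × $8,630 = $759,440
Remaining days: (91 − 88) × $11,280 = $33,840
Per-day component: $759,440 + $33,840 = $793,280
Base plus per-day: $143,600 + $793,280 = $936,880
Enhancement: 30% of $936,880 = $281,064
Enhanced fine: $936,880 + $281,064 = $1,217,944
Minimum $745,000: $1,217,944 meets the minimum, no increase.

$1,217,944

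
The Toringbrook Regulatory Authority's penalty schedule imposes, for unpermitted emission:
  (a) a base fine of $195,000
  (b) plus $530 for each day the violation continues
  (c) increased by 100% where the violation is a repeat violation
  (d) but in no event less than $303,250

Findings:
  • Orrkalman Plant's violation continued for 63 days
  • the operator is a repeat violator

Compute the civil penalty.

$456,780

Per-day component: 63 × $530 = $33,390
Base plus per-day: $195,000 + $33,390 = $228,390
Enhancement: 100% of $228,390 = $228,390
Enhanced fine: $228,390 + $228,390 = $456,780
Minimum $303,250: $456,780 meets the minimum, no increase.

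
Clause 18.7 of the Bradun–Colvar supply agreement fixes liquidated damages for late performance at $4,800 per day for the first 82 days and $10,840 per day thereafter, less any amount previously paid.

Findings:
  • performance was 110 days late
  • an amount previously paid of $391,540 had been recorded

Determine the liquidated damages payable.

First 82 days: 82 × $4,800 = $393,600
Remaining days: (110 − 82) × $10,840 = $303,520
Accrued per-day damages: $393,600 + $303,520 = $697,120
Less amount previously paid: $697,120 − $391,540 = $305,580

$305,580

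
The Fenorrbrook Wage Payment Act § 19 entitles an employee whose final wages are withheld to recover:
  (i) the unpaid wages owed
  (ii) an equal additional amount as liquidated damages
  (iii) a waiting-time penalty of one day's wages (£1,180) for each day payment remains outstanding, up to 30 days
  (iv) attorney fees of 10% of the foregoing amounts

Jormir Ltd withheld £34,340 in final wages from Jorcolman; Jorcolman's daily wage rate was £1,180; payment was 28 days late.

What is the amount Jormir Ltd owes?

Total award: £111,892

Liquidated damages (equal amount): £34,340
Penalty days: min(28, 30) = 28
Waiting-time penalty: 28 × £1,180 = £33,040
Subtotal: £34,340 + £34,340 + £33,040 = £101,720
Attorney fees: 10% of £101,720 = £10,172
Total award: £101,720 + £10,172 = £111,892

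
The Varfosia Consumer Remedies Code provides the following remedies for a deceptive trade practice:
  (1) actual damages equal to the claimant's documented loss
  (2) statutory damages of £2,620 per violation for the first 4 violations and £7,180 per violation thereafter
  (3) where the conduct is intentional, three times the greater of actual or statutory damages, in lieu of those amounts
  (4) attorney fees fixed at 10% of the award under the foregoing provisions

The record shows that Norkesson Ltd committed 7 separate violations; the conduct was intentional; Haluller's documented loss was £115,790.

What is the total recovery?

First 4 violations: 4 × £2,620 = £10,480
Remaining violations: (7 − 4) × £7,180 = £21,540
Statutory damages: £10,480 + £21,540 = £32,020
Greater of actual damages (£115,790) or statutory damages (£32,020): £115,790
Trebled: 3 × £115,790 = £347,370
Attorney fees: 10% of £347,370 = £34,737
Total recovery: £347,370 + £34,737 = £382,107

£382,107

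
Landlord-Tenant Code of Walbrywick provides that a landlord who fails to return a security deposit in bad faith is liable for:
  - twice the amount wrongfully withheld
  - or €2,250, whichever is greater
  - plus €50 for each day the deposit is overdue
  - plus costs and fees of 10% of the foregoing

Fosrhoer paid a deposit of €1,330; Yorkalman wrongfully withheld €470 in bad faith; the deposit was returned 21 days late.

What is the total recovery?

Doubled: 2 × €470 = €940
Minimum €2,250: €940 is below the minimum → €2,250
Late-return penalty: 21 × €50 = €1,050
Damages plus late penalty: €2,250 + €1,050 = €3,300
Costs and fees: 10% of €3,300 = €330
Total recovery: €3,300 + €330 = €3,630

Recovery: €3,630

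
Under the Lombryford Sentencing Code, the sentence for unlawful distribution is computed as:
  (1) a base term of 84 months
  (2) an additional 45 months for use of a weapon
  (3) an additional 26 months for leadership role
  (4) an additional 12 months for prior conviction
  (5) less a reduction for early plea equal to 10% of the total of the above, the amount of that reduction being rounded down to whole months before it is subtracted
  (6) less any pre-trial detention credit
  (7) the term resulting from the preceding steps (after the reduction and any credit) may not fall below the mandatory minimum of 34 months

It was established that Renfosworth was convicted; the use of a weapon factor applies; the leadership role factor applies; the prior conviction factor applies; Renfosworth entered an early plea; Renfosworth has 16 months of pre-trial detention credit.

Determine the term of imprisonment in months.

Use of a weapon enhancement: +45 months
Leadership role enhancement: +26 months
Prior conviction enhancement: +12 months
Adjusted term: 84 months + 45 months + 26 months + 12 months = 167 months
Early plea reduction: 10% of 167 months = 16 months (rounded down)
After reduction: 167 − 16 = 151 months
Less pre-trial detention credit: 151 months − 16 months = 135 months
Minimum 34 months: 135 months meets the minimum, no increase.

135 months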